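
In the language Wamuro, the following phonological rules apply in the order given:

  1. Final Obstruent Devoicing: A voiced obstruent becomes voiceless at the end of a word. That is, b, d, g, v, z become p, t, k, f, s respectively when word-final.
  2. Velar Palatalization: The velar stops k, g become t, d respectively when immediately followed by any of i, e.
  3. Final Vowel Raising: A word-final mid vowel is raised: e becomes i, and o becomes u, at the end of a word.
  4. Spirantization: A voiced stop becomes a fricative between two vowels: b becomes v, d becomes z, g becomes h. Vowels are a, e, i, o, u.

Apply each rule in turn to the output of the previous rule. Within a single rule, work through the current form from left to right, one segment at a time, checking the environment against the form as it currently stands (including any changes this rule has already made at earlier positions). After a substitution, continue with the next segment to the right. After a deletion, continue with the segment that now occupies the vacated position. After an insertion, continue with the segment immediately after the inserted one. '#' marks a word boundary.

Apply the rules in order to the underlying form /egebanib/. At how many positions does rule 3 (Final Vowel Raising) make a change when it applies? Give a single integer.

1 Final Obstruent Devoicing: [egebanib] → [egebanip]
2 Velar Palatalization: [egebanip] → [edebanip]
3 Final Vowel Raising: no change — [edebanip]
4 Spirantization: [edebanip] → [ezevanip]
Rule 3 changed 0 position(s).

0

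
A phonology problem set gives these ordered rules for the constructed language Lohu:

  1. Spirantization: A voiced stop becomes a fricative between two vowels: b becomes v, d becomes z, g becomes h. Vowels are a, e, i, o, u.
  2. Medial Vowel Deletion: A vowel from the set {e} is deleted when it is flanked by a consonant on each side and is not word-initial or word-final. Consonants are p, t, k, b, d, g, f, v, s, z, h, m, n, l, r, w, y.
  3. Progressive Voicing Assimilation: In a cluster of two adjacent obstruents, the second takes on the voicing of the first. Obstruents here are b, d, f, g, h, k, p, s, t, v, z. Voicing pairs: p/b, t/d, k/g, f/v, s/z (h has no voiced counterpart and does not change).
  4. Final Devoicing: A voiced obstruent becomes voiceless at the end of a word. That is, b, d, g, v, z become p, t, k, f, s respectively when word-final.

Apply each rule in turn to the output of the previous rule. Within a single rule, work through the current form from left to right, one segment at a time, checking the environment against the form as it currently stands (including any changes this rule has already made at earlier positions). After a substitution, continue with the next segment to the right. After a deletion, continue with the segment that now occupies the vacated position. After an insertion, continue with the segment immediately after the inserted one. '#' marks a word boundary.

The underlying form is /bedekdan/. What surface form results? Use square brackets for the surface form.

1 Spirantization: [bedekdan] → [bezekdan]
2 Medial Vowel Deletion: [bezekdan] → [bzkdan]
3 Progressive Voicing Assimilation: [bzkdan] → [bzgdan]
4 Final Devoicing: no change — [bzgdan]

[bzgdan]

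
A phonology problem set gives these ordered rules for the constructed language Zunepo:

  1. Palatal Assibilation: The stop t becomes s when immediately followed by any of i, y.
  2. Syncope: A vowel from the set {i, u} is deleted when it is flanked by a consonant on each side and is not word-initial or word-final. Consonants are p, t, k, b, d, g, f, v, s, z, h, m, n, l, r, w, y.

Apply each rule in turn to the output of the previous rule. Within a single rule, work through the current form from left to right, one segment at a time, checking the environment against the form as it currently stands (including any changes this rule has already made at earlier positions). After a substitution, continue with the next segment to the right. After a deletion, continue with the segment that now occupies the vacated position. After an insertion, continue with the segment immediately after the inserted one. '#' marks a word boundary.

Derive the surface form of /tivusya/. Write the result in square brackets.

1 Palatal Assibilation: [tivusya] → [sivusya]
2 Syncope: [sivusya] → [svsya]

[svsya]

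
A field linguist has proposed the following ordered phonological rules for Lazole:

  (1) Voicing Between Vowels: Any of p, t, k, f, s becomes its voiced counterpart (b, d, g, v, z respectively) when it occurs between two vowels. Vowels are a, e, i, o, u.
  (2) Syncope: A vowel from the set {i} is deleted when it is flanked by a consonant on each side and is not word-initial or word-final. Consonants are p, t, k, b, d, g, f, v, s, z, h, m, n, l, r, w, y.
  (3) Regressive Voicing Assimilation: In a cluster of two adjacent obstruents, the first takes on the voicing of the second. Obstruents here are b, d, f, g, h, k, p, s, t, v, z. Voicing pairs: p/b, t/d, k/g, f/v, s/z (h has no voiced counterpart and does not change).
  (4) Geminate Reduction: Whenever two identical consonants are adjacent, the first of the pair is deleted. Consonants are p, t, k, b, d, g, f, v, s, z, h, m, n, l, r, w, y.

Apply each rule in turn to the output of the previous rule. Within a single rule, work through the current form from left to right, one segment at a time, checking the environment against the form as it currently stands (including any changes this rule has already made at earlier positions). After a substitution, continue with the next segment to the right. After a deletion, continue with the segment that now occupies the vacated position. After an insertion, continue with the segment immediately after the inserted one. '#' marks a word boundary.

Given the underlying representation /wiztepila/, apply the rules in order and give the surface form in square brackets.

[wstebla]

(1) Voicing Between Vowels: [wiztepila] → [wiztebila]
(2) Syncope: [wiztebila] → [wztebla]
(3) Regressive Voicing Assimilation: [wztebla] → [wstebla]
(4) Geminate Reduction: no change — [wstebla]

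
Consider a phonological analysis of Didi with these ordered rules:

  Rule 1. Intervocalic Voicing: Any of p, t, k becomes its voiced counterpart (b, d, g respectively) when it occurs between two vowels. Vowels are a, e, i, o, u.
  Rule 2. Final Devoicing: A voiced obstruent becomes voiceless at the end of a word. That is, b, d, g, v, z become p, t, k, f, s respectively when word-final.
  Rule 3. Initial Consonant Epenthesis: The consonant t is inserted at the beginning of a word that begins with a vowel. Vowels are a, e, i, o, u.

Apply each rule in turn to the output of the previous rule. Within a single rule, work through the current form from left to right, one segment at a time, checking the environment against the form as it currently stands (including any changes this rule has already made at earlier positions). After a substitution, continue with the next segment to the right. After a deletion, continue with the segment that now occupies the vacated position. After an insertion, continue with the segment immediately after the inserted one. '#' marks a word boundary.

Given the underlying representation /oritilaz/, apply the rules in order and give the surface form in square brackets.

[toridilas]

Rule 1 Intervocalic Voicing: [oritilaz] → [oridilaz]
Rule 2 Final Devoicing: [oridilaz] → [oridilas]
Rule 3 Initial Consonant Epenthesis: [oridilas] → [toridilas]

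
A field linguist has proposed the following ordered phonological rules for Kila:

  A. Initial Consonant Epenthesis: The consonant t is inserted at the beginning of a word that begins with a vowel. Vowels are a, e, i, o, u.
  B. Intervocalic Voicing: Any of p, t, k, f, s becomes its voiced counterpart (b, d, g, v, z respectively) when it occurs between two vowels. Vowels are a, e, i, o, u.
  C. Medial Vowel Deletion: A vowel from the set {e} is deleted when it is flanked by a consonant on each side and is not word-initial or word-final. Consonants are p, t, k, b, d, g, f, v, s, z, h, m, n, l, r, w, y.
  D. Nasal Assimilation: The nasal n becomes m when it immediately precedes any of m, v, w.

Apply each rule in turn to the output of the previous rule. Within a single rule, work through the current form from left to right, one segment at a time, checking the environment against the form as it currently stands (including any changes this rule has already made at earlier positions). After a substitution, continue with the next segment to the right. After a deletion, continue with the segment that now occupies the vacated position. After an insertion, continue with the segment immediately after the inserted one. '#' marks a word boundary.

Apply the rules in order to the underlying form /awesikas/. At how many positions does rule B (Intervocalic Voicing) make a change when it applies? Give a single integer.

2

A Initial Consonant Epenthesis: [awesikas] → [tawesikas]
B Intervocalic Voicing: [tawesikas] → [tawezigas]
C Medial Vowel Deletion: [tawezigas] → [tawzigas]
D Nasal Assimilation: no change — [tawzigas]
Rule B changed 2 position(s).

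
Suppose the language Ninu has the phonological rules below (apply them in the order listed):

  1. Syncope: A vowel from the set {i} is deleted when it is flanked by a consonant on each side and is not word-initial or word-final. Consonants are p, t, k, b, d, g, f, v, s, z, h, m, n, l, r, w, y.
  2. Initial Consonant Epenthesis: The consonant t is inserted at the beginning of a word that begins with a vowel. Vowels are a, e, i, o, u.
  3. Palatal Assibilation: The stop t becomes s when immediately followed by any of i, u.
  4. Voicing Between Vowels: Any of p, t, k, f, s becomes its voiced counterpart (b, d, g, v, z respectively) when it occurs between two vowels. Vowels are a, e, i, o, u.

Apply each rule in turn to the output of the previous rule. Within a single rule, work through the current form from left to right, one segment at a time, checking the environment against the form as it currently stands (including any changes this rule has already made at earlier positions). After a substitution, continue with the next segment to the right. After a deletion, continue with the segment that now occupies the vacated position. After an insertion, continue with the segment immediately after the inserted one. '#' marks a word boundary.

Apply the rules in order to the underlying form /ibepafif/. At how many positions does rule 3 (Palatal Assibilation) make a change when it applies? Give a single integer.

1

1 Syncope: [ibepafif] → [ibepaff]
2 Initial Consonant Epenthesis: [ibepaff] → [tibepaff]
3 Palatal Assibilation: [tibepaff] → [sibepaff]
4 Voicing Between Vowels: [sibepaff] → [sibebaff]
Rule 3 changed 1 position(s).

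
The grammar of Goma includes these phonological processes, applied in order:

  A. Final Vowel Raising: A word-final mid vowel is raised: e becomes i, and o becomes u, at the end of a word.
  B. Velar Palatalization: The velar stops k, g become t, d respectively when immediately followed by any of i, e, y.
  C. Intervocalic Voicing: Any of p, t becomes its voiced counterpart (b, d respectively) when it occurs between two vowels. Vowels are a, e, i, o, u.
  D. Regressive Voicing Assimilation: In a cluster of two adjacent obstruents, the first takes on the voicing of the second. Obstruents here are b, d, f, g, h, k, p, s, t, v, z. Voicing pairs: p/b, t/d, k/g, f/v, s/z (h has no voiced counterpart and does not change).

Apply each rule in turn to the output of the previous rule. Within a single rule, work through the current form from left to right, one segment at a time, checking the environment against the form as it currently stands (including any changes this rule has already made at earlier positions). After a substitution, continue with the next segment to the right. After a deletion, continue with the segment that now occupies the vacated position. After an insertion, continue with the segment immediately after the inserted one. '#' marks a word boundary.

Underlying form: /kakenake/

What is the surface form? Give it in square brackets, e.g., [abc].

[kadenadi]

A Final Vowel Raising: [kakenake] → [kakenaki]
B Velar Palatalization: [kakenaki] → [katenati]
C Intervocalic Voicing: [katenati] → [kadenadi]
D Regressive Voicing Assimilation: no change — [kadenadi]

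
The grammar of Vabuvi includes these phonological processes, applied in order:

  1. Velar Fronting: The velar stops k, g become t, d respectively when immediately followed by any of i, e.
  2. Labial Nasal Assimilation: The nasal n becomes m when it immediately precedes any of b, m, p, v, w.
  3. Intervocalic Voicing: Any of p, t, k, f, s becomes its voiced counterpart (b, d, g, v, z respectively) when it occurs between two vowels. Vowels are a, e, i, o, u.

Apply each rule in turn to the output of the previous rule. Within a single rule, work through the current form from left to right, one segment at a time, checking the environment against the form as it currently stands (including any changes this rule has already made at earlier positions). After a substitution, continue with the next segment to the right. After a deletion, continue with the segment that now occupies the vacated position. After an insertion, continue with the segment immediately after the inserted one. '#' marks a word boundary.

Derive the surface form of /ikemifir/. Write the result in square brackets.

1 Velar Fronting: [ikemifir] → [itemifir]
2 Labial Nasal Assimilation: no change — [itemifir]
3 Intervocalic Voicing: [itemifir] → [idemivir]

[idemivir]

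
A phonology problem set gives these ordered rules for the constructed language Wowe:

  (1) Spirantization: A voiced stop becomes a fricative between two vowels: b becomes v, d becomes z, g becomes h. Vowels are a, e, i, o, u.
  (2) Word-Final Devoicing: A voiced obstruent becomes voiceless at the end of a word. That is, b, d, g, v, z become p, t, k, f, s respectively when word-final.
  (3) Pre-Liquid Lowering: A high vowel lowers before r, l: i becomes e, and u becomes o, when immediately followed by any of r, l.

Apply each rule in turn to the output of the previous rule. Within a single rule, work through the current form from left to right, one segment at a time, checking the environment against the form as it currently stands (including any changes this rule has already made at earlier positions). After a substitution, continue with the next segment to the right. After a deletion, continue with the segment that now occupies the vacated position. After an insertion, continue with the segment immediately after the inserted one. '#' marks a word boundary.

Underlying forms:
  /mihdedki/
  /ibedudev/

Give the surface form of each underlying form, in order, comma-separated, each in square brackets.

/mihdedki/:
  (1) Spirantization: no change — [mihdedki]
  (2) Word-Final Devoicing: no change — [mihdedki]
  (3) Pre-Liquid Lowering: no change — [mihdedki]
/ibedudev/:
  (1) Spirantization: [ibedudev] → [ivezuzev]
  (2) Word-Final Devoicing: [ivezuzev] → [ivezuzef]
  (3) Pre-Liquid Lowering: no change — [ivezuzef]

[mihdedki], [ivezuzef]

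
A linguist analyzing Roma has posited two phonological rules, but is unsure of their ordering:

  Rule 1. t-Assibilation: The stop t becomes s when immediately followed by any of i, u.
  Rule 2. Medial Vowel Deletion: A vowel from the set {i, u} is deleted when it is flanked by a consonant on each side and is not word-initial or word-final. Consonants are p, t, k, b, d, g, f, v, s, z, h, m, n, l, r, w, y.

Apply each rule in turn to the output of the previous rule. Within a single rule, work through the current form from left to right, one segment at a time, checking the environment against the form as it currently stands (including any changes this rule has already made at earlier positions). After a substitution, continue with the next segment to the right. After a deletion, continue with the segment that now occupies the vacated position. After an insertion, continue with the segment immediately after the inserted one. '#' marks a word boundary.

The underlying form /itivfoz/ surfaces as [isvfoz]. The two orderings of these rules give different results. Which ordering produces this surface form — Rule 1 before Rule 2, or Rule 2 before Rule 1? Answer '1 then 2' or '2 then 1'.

Order 1 then 2:
  1 t-Assibilation: [itivfoz] → [isivfoz]
  2 Medial Vowel Deletion: [isivfoz] → [isvfoz]
  result: [isvfoz]
Order 2 then 1:
  2 Medial Vowel Deletion: [itivfoz] → [itvfoz]
  1 t-Assibilation: no change — [itvfoz]
  result: [itvfoz]

1 then 2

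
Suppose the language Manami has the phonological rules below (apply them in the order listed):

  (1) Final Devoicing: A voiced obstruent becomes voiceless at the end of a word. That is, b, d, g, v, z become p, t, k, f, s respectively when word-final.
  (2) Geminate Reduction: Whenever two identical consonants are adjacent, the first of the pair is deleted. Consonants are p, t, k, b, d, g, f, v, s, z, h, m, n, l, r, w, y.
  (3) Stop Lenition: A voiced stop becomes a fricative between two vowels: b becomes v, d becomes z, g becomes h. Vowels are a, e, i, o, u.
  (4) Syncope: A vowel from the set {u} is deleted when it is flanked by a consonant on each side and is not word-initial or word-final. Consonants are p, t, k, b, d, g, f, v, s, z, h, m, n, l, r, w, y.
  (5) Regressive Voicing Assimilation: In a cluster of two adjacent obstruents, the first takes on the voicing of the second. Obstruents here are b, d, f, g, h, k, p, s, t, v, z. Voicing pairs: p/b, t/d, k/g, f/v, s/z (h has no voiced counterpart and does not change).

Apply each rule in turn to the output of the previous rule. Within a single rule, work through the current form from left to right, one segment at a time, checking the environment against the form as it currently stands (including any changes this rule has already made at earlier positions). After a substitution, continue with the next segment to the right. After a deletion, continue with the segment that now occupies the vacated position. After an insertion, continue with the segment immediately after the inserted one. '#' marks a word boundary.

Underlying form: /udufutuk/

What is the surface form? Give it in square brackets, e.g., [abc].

[usftk]

(1) Final Devoicing: no change — [udufutuk]
(2) Geminate Reduction: no change — [udufutuk]
(3) Stop Lenition: [udufutuk] → [uzufutuk]
(4) Syncope: [uzufutuk] → [uzftk]
(5) Regressive Voicing Assimilation: [uzftk] → [usftk]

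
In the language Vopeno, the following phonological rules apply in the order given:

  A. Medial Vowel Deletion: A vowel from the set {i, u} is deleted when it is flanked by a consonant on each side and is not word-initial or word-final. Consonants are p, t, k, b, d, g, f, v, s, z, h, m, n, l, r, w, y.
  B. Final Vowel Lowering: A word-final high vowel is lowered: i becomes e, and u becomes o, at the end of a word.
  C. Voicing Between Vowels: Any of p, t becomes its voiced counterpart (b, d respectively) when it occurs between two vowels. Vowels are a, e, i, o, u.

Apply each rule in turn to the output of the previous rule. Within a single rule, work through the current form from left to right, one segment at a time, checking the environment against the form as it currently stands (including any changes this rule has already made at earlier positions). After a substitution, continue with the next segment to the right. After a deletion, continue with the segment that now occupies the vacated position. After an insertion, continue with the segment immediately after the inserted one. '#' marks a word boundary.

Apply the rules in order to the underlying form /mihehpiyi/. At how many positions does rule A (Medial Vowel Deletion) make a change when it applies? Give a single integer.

A Medial Vowel Deletion: [mihehpiyi] → [mhehpyi]
B Final Vowel Lowering: [mhehpyi] → [mhehpye]
C Voicing Between Vowels: no change — [mhehpye]
Rule A changed 2 position(s).

2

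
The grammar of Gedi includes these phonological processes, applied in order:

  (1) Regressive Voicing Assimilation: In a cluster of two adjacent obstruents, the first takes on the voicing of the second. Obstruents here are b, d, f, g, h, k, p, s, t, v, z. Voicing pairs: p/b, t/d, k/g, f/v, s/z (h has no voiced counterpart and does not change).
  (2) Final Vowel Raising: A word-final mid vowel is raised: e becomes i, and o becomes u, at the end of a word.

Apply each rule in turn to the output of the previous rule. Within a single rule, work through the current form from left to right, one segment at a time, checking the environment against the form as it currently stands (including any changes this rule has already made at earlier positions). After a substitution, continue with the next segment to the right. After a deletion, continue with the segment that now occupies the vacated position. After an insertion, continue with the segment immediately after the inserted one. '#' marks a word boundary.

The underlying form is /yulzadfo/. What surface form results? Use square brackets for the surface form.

[yulzatfu]

(1) Regressive Voicing Assimilation: [yulzadfo] → [yulzatfo]
(2) Final Vowel Raising: [yulzatfo] → [yulzatfu]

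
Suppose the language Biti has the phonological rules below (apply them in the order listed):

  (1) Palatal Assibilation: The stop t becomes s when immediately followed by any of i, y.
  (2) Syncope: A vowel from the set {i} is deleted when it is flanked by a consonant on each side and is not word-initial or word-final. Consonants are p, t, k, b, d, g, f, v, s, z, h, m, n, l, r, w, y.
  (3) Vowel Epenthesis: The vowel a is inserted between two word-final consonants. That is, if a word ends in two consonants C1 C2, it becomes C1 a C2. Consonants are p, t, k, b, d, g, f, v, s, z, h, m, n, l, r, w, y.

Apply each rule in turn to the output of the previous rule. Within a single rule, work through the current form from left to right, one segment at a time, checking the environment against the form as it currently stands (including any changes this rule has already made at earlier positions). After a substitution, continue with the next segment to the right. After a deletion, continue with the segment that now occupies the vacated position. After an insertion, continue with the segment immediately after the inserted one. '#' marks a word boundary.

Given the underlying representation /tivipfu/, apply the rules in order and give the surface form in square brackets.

(1) Palatal Assibilation: [tivipfu] → [sivipfu]
(2) Syncope: [sivipfu] → [svpfu]
(3) Vowel Epenthesis: no change — [svpfu]

[svpfu]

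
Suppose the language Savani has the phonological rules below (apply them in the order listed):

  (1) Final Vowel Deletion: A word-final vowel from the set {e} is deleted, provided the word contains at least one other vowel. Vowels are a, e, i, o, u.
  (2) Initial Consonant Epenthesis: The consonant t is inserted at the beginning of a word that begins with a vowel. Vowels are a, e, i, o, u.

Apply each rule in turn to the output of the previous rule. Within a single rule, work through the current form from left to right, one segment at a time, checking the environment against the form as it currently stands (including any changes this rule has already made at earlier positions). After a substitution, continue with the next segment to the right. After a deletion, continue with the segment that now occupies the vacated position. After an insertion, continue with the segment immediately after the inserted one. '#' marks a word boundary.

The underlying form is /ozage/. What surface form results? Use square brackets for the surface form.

(1) Final Vowel Deletion: [ozage] → [ozag]
(2) Initial Consonant Epenthesis: [ozag] → [tozag]

[tozag]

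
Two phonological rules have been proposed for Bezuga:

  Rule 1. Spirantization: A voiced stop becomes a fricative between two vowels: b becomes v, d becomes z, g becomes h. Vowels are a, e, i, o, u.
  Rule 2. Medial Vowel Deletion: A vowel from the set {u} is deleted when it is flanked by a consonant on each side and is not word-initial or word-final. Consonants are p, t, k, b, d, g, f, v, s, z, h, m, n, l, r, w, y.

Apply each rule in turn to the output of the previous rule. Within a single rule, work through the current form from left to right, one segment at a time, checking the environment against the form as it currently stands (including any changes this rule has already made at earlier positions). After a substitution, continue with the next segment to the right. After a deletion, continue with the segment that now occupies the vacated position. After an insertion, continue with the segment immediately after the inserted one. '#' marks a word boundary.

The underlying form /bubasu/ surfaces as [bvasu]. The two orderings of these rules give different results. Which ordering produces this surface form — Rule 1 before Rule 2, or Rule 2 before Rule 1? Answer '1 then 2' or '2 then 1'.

Order 1 then 2:
  1 Spirantization: [bubasu] → [buvasu]
  2 Medial Vowel Deletion: [buvasu] → [bvasu]
  result: [bvasu]
Order 2 then 1:
  2 Medial Vowel Deletion: [bubasu] → [bbasu]
  1 Spirantization: no change — [bbasu]
  result: [bbasu]

1 then 2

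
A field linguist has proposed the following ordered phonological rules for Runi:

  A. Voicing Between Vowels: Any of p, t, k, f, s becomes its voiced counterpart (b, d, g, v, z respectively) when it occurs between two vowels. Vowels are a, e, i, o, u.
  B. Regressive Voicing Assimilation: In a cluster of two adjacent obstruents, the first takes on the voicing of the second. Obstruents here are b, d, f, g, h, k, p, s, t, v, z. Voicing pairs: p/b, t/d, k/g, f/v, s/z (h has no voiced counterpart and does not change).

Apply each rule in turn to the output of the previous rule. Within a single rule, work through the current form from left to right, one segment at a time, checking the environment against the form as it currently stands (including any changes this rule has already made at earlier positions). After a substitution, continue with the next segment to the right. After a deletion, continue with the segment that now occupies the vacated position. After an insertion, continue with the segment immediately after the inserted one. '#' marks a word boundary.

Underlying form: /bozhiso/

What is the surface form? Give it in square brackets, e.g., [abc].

[boshizo]

A Voicing Between Vowels: [bozhiso] → [bozhizo]
B Regressive Voicing Assimilation: [bozhizo] → [boshizo]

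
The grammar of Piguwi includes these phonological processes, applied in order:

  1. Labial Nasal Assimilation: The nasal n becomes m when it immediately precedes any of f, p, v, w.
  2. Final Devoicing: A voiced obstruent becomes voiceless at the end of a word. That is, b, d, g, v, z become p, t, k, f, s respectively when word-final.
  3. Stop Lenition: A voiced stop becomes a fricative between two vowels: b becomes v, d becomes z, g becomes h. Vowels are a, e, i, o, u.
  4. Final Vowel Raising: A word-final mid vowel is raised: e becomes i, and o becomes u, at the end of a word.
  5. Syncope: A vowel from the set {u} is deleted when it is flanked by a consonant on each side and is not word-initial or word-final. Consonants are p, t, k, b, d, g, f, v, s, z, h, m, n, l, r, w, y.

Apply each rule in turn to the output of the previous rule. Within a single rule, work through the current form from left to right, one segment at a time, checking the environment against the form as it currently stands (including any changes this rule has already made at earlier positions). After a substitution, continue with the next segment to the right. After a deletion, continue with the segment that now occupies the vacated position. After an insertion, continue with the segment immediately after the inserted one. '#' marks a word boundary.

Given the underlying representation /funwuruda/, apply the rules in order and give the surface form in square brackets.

1 Labial Nasal Assimilation: [funwuruda] → [fumwuruda]
2 Final Devoicing: no change — [fumwuruda]
3 Stop Lenition: [fumwuruda] → [fumwuruza]
4 Final Vowel Raising: no change — [fumwuruza]
5 Syncope: [fumwuruza] → [fmwrza]

[fmwrza]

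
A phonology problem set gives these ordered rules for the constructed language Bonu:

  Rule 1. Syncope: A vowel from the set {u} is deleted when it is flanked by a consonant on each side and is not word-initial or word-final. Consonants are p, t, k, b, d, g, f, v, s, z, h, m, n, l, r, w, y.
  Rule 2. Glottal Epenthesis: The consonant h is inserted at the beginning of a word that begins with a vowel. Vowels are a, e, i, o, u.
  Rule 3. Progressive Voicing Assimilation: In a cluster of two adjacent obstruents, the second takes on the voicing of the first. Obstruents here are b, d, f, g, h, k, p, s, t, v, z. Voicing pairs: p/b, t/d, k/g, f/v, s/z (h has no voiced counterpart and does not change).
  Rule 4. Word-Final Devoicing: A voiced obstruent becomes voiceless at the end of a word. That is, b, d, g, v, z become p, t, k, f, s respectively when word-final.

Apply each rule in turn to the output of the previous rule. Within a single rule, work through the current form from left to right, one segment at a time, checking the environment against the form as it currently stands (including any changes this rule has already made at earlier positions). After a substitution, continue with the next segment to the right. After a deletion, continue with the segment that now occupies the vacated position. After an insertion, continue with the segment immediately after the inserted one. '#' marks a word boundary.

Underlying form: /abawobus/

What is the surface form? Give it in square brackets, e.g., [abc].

Rule 1 Syncope: [abawobus] → [abawobs]
Rule 2 Glottal Epenthesis: [abawobs] → [habawobs]
Rule 3 Progressive Voicing Assimilation: [habawobs] → [habawobz]
Rule 4 Word-Final Devoicing: [habawobz] → [habawobs]

[habawobs]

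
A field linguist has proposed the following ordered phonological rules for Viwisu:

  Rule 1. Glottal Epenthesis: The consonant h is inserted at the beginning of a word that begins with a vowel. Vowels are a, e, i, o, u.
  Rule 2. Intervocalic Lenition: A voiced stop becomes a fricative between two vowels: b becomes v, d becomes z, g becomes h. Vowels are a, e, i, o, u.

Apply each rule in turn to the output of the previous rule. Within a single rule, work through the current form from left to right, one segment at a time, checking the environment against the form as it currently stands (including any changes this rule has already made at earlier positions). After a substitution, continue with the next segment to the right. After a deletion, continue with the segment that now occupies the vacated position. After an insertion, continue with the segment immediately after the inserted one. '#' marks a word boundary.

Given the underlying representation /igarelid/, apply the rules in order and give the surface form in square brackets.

Rule 1 Glottal Epenthesis: [igarelid] → [higarelid]
Rule 2 Intervocalic Lenition: [higarelid] → [hiharelid]

[hiharelid]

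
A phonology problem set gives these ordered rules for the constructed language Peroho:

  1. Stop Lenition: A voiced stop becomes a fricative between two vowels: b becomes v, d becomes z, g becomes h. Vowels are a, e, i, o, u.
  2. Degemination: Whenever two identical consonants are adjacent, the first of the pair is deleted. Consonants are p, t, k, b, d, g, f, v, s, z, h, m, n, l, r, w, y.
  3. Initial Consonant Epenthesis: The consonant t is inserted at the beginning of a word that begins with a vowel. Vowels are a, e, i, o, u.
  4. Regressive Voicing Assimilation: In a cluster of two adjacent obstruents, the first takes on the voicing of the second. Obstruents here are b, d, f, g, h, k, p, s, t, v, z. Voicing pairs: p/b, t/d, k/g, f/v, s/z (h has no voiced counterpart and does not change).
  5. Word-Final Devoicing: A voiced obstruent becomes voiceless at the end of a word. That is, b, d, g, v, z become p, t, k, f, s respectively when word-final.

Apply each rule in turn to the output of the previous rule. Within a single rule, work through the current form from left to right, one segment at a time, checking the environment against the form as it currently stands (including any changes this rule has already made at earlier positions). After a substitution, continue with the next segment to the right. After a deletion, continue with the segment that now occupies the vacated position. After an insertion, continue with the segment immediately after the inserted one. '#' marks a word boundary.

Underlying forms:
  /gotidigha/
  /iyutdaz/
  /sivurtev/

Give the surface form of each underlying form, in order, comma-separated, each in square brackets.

[gotizikha], [tiyuddas], [sivurtef]

/gotidigha/:
  1 Stop Lenition: [gotidigha] → [gotizigha]
  2 Degemination: no change — [gotizigha]
  3 Initial Consonant Epenthesis: no change — [gotizigha]
  4 Regressive Voicing Assimilation: [gotizigha] → [gotizikha]
  5 Word-Final Devoicing: no change — [gotizikha]
/iyutdaz/:
  1 Stop Lenition: no change — [iyutdaz]
  2 Degemination: no change — [iyutdaz]
  3 Initial Consonant Epenthesis: [iyutdaz] → [tiyutdaz]
  4 Regressive Voicing Assimilation: [tiyutdaz] → [tiyuddaz]
  5 Word-Final Devoicing: [tiyuddaz] → [tiyuddas]
/sivurtev/:
  1 Stop Lenition: no change — [sivurtev]
  2 Degemination: no change — [sivurtev]
  3 Initial Consonant Epenthesis: no change — [sivurtev]
  4 Regressive Voicing Assimilation: no change — [sivurtev]
  5 Word-Final Devoicing: [sivurtev] → [sivurtef]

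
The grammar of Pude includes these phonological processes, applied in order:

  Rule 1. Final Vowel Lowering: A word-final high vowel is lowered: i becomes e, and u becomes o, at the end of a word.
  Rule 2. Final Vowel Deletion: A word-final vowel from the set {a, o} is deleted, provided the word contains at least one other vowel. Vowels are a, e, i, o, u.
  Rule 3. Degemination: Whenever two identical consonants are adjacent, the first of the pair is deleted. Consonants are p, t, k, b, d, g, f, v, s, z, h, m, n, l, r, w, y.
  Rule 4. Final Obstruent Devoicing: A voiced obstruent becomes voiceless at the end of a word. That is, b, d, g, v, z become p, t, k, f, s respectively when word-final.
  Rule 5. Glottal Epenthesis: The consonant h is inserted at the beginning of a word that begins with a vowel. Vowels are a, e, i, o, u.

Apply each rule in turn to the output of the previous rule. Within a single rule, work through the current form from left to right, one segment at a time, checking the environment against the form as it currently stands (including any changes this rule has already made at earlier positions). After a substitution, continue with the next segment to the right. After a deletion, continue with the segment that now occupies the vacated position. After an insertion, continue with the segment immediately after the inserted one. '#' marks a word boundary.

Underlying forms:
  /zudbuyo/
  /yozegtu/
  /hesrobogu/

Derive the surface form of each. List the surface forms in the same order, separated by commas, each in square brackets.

/zudbuyo/:
  Rule 1 Final Vowel Lowering: no change — [zudbuyo]
  Rule 2 Final Vowel Deletion: [zudbuyo] → [zudbuy]
  Rule 3 Degemination: no change — [zudbuy]
  Rule 4 Final Obstruent Devoicing: no change — [zudbuy]
  Rule 5 Glottal Epenthesis: no change — [zudbuy]
/yozegtu/:
  Rule 1 Final Vowel Lowering: [yozegtu] → [yozegto]
  Rule 2 Final Vowel Deletion: [yozegto] → [yozegt]
  Rule 3 Degemination: no change — [yozegt]
  Rule 4 Final Obstruent Devoicing: no change — [yozegt]
  Rule 5 Glottal Epenthesis: no change — [yozegt]
/hesrobogu/:
  Rule 1 Final Vowel Lowering: [hesrobogu] → [hesrobogo]
  Rule 2 Final Vowel Deletion: [hesrobogo] → [hesrobog]
  Rule 3 Degemination: no change — [hesrobog]
  Rule 4 Final Obstruent Devoicing: [hesrobog] → [hesrobok]
  Rule 5 Glottal Epenthesis: no change — [hesrobok]

[zudbuy], [yozegt], [hesrobok]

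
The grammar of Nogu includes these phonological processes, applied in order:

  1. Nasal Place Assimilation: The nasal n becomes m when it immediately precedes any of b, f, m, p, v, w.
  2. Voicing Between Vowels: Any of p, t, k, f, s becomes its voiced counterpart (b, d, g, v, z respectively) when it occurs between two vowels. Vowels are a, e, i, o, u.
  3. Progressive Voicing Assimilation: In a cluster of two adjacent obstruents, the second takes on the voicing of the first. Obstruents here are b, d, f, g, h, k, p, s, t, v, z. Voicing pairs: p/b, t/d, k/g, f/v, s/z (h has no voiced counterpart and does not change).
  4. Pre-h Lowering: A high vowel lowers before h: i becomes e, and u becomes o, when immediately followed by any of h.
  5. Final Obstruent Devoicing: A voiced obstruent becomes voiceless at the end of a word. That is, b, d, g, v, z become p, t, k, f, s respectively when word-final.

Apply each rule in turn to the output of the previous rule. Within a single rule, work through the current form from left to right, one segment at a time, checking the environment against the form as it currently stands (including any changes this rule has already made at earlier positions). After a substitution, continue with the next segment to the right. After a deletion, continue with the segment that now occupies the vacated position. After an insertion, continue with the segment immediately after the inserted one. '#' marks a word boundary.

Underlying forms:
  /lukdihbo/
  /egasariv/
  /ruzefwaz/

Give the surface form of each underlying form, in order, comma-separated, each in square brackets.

[luktehpo], [egazarif], [ruzefwas]

/lukdihbo/:
  1 Nasal Place Assimilation: no change — [lukdihbo]
  2 Voicing Between Vowels: no change — [lukdihbo]
  3 Progressive Voicing Assimilation: [lukdihbo] → [luktihpo]
  4 Pre-h Lowering: [luktihpo] → [luktehpo]
  5 Final Obstruent Devoicing: no change — [luktehpo]
/egasariv/:
  1 Nasal Place Assimilation: no change — [egasariv]
  2 Voicing Between Vowels: [egasariv] → [egazariv]
  3 Progressive Voicing Assimilation: no change — [egazariv]
  4 Pre-h Lowering: no change — [egazariv]
  5 Final Obstruent Devoicing: [egazariv] → [egazarif]
/ruzefwaz/:
  1 Nasal Place Assimilation: no change — [ruzefwaz]
  2 Voicing Between Vowels: no change — [ruzefwaz]
  3 Progressive Voicing Assimilation: no change — [ruzefwaz]
  4 Pre-h Lowering: no change — [ruzefwaz]
  5 Final Obstruent Devoicing: [ruzefwaz] → [ruzefwas]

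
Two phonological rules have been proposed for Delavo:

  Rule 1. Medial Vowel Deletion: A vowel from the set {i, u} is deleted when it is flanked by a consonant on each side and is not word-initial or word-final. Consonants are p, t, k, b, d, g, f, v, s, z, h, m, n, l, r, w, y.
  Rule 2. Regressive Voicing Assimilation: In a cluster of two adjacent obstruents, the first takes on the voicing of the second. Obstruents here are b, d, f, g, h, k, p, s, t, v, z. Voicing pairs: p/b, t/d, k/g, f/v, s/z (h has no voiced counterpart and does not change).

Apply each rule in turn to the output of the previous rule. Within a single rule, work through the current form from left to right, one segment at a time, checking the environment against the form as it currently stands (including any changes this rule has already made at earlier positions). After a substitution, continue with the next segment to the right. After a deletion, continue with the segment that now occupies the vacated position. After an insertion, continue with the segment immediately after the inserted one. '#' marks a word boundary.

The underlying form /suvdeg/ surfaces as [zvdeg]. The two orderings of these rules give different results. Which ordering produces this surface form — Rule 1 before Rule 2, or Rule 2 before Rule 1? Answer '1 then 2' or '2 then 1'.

Order 1 then 2:
  1 Medial Vowel Deletion: [suvdeg] → [svdeg]
  2 Regressive Voicing Assimilation: [svdeg] → [zvdeg]
  result: [zvdeg]
Order 2 then 1:
  2 Regressive Voicing Assimilation: no change — [suvdeg]
  1 Medial Vowel Deletion: [suvdeg] → [svdeg]
  result: [svdeg]

1 then 2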